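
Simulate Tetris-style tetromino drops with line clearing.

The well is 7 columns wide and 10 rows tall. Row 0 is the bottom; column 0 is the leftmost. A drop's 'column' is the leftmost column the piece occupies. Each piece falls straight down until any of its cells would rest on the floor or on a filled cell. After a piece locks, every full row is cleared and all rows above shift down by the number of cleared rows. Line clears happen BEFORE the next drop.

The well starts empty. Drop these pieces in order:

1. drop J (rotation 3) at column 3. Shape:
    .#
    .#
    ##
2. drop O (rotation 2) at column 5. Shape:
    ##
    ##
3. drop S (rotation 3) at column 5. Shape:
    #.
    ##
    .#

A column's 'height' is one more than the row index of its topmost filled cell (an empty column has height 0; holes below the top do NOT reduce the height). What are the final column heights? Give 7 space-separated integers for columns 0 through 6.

Drop 1: J rot3 at col 3 lands with bottom-row=0; cleared 0 line(s) (total 0); column heights now [0 0 0 1 3 0 0], max=3
Drop 2: O rot2 at col 5 lands with bottom-row=0; cleared 0 line(s) (total 0); column heights now [0 0 0 1 3 2 2], max=3
Drop 3: S rot3 at col 5 lands with bottom-row=2; cleared 0 line(s) (total 0); column heights now [0 0 0 1 3 5 4], max=5

Answer: 0 0 0 1 3 5 4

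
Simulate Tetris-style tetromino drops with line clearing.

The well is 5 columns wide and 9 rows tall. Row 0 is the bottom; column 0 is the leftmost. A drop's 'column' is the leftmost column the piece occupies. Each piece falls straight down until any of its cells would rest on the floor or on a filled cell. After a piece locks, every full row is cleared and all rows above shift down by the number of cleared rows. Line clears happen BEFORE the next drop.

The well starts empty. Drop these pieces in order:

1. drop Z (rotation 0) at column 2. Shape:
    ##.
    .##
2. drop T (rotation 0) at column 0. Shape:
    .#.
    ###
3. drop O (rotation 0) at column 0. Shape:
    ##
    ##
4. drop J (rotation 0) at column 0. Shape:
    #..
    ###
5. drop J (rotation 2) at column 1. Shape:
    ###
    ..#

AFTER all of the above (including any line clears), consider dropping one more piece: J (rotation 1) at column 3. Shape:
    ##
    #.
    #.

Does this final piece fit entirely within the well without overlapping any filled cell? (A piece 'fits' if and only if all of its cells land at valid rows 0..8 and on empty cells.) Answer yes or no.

Answer: no

Derivation:
Drop 1: Z rot0 at col 2 lands with bottom-row=0; cleared 0 line(s) (total 0); column heights now [0 0 2 2 1], max=2
Drop 2: T rot0 at col 0 lands with bottom-row=2; cleared 0 line(s) (total 0); column heights now [3 4 3 2 1], max=4
Drop 3: O rot0 at col 0 lands with bottom-row=4; cleared 0 line(s) (total 0); column heights now [6 6 3 2 1], max=6
Drop 4: J rot0 at col 0 lands with bottom-row=6; cleared 0 line(s) (total 0); column heights now [8 7 7 2 1], max=8
Drop 5: J rot2 at col 1 lands with bottom-row=6; cleared 0 line(s) (total 0); column heights now [8 8 8 8 1], max=8
Test piece J rot1 at col 3 (width 2): heights before test = [8 8 8 8 1]; fits = False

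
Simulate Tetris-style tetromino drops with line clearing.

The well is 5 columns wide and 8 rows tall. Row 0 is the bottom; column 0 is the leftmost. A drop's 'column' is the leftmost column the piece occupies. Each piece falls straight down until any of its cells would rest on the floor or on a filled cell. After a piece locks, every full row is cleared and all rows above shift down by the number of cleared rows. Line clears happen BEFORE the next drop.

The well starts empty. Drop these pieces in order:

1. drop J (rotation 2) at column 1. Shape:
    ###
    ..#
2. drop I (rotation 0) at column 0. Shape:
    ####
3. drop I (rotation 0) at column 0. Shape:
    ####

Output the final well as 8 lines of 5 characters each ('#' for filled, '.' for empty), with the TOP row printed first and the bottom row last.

Answer: .....
.....
.....
.....
####.
####.
.###.
...#.

Derivation:
Drop 1: J rot2 at col 1 lands with bottom-row=0; cleared 0 line(s) (total 0); column heights now [0 2 2 2 0], max=2
Drop 2: I rot0 at col 0 lands with bottom-row=2; cleared 0 line(s) (total 0); column heights now [3 3 3 3 0], max=3
Drop 3: I rot0 at col 0 lands with bottom-row=3; cleared 0 line(s) (total 0); column heights now [4 4 4 4 0], max=4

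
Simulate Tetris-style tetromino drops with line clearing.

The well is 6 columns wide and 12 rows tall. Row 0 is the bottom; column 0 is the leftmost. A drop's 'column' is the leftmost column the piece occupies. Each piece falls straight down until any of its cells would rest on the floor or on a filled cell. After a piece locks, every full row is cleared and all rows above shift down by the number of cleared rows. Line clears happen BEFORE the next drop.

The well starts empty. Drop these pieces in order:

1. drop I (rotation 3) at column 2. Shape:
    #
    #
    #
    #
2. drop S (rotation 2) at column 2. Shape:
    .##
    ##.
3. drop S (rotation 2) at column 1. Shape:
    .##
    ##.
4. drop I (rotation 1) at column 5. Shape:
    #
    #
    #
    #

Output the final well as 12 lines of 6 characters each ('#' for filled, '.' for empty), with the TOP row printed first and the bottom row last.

Answer: ......
......
......
......
......
..##..
.####.
..##..
..#..#
..#..#
..#..#
..#..#

Derivation:
Drop 1: I rot3 at col 2 lands with bottom-row=0; cleared 0 line(s) (total 0); column heights now [0 0 4 0 0 0], max=4
Drop 2: S rot2 at col 2 lands with bottom-row=4; cleared 0 line(s) (total 0); column heights now [0 0 5 6 6 0], max=6
Drop 3: S rot2 at col 1 lands with bottom-row=5; cleared 0 line(s) (total 0); column heights now [0 6 7 7 6 0], max=7
Drop 4: I rot1 at col 5 lands with bottom-row=0; cleared 0 line(s) (total 0); column heights now [0 6 7 7 6 4], max=7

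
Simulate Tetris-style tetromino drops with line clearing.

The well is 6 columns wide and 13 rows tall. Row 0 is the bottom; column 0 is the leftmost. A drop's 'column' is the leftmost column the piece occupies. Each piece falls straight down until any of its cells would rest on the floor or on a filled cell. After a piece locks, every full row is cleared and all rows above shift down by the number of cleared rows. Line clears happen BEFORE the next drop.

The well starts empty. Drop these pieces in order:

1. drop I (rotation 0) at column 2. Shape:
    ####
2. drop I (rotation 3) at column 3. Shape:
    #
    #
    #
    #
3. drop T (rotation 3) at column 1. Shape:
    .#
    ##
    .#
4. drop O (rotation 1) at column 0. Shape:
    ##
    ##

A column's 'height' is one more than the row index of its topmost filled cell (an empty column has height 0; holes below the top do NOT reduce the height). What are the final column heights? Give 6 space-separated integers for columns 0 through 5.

Drop 1: I rot0 at col 2 lands with bottom-row=0; cleared 0 line(s) (total 0); column heights now [0 0 1 1 1 1], max=1
Drop 2: I rot3 at col 3 lands with bottom-row=1; cleared 0 line(s) (total 0); column heights now [0 0 1 5 1 1], max=5
Drop 3: T rot3 at col 1 lands with bottom-row=1; cleared 0 line(s) (total 0); column heights now [0 3 4 5 1 1], max=5
Drop 4: O rot1 at col 0 lands with bottom-row=3; cleared 0 line(s) (total 0); column heights now [5 5 4 5 1 1], max=5

Answer: 5 5 4 5 1 1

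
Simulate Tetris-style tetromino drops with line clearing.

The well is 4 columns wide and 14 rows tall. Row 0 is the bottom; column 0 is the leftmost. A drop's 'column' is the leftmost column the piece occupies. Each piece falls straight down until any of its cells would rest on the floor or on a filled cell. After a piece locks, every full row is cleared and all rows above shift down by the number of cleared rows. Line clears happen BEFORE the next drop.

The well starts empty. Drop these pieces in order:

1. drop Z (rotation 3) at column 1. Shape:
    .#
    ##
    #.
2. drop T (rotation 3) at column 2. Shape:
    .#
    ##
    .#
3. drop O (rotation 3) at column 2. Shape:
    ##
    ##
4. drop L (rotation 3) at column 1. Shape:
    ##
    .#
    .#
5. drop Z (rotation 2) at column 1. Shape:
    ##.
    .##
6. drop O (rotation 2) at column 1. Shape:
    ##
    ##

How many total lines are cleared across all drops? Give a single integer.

Drop 1: Z rot3 at col 1 lands with bottom-row=0; cleared 0 line(s) (total 0); column heights now [0 2 3 0], max=3
Drop 2: T rot3 at col 2 lands with bottom-row=2; cleared 0 line(s) (total 0); column heights now [0 2 4 5], max=5
Drop 3: O rot3 at col 2 lands with bottom-row=5; cleared 0 line(s) (total 0); column heights now [0 2 7 7], max=7
Drop 4: L rot3 at col 1 lands with bottom-row=7; cleared 0 line(s) (total 0); column heights now [0 10 10 7], max=10
Drop 5: Z rot2 at col 1 lands with bottom-row=10; cleared 0 line(s) (total 0); column heights now [0 12 12 11], max=12
Drop 6: O rot2 at col 1 lands with bottom-row=12; cleared 0 line(s) (total 0); column heights now [0 14 14 11], max=14

Answer: 0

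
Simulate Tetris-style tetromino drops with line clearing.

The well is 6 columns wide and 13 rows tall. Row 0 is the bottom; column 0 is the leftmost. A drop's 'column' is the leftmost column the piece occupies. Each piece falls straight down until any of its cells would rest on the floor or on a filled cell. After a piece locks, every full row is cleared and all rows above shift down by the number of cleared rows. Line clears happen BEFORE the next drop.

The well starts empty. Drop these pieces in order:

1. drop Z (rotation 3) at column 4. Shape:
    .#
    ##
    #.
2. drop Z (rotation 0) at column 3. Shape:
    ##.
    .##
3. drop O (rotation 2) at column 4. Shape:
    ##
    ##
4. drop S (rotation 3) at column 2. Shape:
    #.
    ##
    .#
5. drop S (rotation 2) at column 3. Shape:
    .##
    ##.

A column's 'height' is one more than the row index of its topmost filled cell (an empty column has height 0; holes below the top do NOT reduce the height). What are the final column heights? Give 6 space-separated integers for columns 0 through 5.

Drop 1: Z rot3 at col 4 lands with bottom-row=0; cleared 0 line(s) (total 0); column heights now [0 0 0 0 2 3], max=3
Drop 2: Z rot0 at col 3 lands with bottom-row=3; cleared 0 line(s) (total 0); column heights now [0 0 0 5 5 4], max=5
Drop 3: O rot2 at col 4 lands with bottom-row=5; cleared 0 line(s) (total 0); column heights now [0 0 0 5 7 7], max=7
Drop 4: S rot3 at col 2 lands with bottom-row=5; cleared 0 line(s) (total 0); column heights now [0 0 8 7 7 7], max=8
Drop 5: S rot2 at col 3 lands with bottom-row=7; cleared 0 line(s) (total 0); column heights now [0 0 8 8 9 9], max=9

Answer: 0 0 8 8 9 9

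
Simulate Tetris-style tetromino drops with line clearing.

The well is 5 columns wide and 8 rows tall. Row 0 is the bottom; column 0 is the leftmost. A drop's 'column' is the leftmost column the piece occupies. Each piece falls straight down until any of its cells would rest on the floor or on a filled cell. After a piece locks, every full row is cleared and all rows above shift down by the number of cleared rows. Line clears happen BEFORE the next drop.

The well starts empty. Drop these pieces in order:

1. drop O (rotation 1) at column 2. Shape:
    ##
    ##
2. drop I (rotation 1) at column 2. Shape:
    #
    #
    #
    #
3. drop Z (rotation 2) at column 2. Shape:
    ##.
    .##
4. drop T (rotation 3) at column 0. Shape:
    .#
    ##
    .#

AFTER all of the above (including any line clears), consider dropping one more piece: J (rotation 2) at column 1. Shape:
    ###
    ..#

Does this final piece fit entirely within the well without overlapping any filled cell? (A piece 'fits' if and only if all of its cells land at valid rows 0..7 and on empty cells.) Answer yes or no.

Drop 1: O rot1 at col 2 lands with bottom-row=0; cleared 0 line(s) (total 0); column heights now [0 0 2 2 0], max=2
Drop 2: I rot1 at col 2 lands with bottom-row=2; cleared 0 line(s) (total 0); column heights now [0 0 6 2 0], max=6
Drop 3: Z rot2 at col 2 lands with bottom-row=5; cleared 0 line(s) (total 0); column heights now [0 0 7 7 6], max=7
Drop 4: T rot3 at col 0 lands with bottom-row=0; cleared 0 line(s) (total 0); column heights now [2 3 7 7 6], max=7
Test piece J rot2 at col 1 (width 3): heights before test = [2 3 7 7 6]; fits = False

Answer: no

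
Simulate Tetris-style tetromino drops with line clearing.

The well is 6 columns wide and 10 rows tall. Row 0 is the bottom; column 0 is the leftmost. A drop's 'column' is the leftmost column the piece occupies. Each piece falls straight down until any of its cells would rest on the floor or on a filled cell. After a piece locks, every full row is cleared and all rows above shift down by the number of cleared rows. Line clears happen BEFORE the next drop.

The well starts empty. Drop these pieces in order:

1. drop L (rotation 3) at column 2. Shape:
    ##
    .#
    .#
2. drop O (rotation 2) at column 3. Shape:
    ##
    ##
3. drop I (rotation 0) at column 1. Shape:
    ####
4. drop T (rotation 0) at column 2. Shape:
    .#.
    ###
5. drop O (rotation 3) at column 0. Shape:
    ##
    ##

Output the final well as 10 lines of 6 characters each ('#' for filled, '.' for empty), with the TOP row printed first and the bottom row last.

Answer: ......
......
##.#..
#####.
.####.
...##.
...##.
..##..
...#..
...#..

Derivation:
Drop 1: L rot3 at col 2 lands with bottom-row=0; cleared 0 line(s) (total 0); column heights now [0 0 3 3 0 0], max=3
Drop 2: O rot2 at col 3 lands with bottom-row=3; cleared 0 line(s) (total 0); column heights now [0 0 3 5 5 0], max=5
Drop 3: I rot0 at col 1 lands with bottom-row=5; cleared 0 line(s) (total 0); column heights now [0 6 6 6 6 0], max=6
Drop 4: T rot0 at col 2 lands with bottom-row=6; cleared 0 line(s) (total 0); column heights now [0 6 7 8 7 0], max=8
Drop 5: O rot3 at col 0 lands with bottom-row=6; cleared 0 line(s) (total 0); column heights now [8 8 7 8 7 0], max=8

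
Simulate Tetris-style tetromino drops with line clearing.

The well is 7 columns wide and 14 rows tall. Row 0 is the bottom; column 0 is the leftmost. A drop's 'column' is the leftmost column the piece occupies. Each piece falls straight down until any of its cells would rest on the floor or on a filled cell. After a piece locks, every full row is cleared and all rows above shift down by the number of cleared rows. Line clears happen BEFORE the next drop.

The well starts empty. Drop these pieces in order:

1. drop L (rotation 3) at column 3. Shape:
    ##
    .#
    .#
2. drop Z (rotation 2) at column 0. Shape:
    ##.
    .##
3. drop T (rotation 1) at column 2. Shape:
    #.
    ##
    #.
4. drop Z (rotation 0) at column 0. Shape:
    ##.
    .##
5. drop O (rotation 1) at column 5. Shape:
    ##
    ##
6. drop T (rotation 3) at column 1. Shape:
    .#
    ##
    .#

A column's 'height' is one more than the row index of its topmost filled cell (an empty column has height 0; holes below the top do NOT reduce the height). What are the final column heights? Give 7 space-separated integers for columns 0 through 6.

Answer: 7 8 9 4 3 2 2

Derivation:
Drop 1: L rot3 at col 3 lands with bottom-row=0; cleared 0 line(s) (total 0); column heights now [0 0 0 3 3 0 0], max=3
Drop 2: Z rot2 at col 0 lands with bottom-row=0; cleared 0 line(s) (total 0); column heights now [2 2 1 3 3 0 0], max=3
Drop 3: T rot1 at col 2 lands with bottom-row=2; cleared 0 line(s) (total 0); column heights now [2 2 5 4 3 0 0], max=5
Drop 4: Z rot0 at col 0 lands with bottom-row=5; cleared 0 line(s) (total 0); column heights now [7 7 6 4 3 0 0], max=7
Drop 5: O rot1 at col 5 lands with bottom-row=0; cleared 0 line(s) (total 0); column heights now [7 7 6 4 3 2 2], max=7
Drop 6: T rot3 at col 1 lands with bottom-row=6; cleared 0 line(s) (total 0); column heights now [7 8 9 4 3 2 2], max=9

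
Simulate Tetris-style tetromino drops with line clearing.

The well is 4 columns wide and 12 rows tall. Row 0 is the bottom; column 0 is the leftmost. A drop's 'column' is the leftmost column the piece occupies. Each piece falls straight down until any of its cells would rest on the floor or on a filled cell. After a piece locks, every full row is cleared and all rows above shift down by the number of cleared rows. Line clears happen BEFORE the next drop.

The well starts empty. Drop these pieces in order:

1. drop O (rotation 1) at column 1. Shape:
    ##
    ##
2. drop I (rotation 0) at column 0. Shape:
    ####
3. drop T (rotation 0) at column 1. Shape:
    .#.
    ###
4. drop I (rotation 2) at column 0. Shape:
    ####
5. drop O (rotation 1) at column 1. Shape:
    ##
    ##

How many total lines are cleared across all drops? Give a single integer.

Answer: 2

Derivation:
Drop 1: O rot1 at col 1 lands with bottom-row=0; cleared 0 line(s) (total 0); column heights now [0 2 2 0], max=2
Drop 2: I rot0 at col 0 lands with bottom-row=2; cleared 1 line(s) (total 1); column heights now [0 2 2 0], max=2
Drop 3: T rot0 at col 1 lands with bottom-row=2; cleared 0 line(s) (total 1); column heights now [0 3 4 3], max=4
Drop 4: I rot2 at col 0 lands with bottom-row=4; cleared 1 line(s) (total 2); column heights now [0 3 4 3], max=4
Drop 5: O rot1 at col 1 lands with bottom-row=4; cleared 0 line(s) (total 2); column heights now [0 6 6 3], max=6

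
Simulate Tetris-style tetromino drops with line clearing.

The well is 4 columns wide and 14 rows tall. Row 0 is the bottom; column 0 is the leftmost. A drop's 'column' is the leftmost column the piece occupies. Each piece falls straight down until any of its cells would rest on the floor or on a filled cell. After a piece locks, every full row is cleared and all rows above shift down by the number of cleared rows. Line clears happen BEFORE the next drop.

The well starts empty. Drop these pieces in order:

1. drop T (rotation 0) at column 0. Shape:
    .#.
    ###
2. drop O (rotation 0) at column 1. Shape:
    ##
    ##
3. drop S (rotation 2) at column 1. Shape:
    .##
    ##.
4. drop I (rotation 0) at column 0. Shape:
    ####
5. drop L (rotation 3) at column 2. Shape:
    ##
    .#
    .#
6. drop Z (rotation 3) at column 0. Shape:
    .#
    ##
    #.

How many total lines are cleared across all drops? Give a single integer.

Answer: 2

Derivation:
Drop 1: T rot0 at col 0 lands with bottom-row=0; cleared 0 line(s) (total 0); column heights now [1 2 1 0], max=2
Drop 2: O rot0 at col 1 lands with bottom-row=2; cleared 0 line(s) (total 0); column heights now [1 4 4 0], max=4
Drop 3: S rot2 at col 1 lands with bottom-row=4; cleared 0 line(s) (total 0); column heights now [1 5 6 6], max=6
Drop 4: I rot0 at col 0 lands with bottom-row=6; cleared 1 line(s) (total 1); column heights now [1 5 6 6], max=6
Drop 5: L rot3 at col 2 lands with bottom-row=6; cleared 0 line(s) (total 1); column heights now [1 5 9 9], max=9
Drop 6: Z rot3 at col 0 lands with bottom-row=4; cleared 1 line(s) (total 2); column heights now [5 6 8 8], max=8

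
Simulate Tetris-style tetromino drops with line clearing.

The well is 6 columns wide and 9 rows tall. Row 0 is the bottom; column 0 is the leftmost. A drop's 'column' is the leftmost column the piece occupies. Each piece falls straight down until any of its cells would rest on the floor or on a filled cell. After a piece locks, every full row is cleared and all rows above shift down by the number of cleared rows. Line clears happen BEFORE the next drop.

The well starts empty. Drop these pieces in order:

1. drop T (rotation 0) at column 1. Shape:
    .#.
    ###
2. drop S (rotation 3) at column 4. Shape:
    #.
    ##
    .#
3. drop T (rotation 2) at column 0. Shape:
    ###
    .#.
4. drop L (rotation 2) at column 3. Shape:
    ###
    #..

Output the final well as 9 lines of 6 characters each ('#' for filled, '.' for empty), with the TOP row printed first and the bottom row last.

Drop 1: T rot0 at col 1 lands with bottom-row=0; cleared 0 line(s) (total 0); column heights now [0 1 2 1 0 0], max=2
Drop 2: S rot3 at col 4 lands with bottom-row=0; cleared 0 line(s) (total 0); column heights now [0 1 2 1 3 2], max=3
Drop 3: T rot2 at col 0 lands with bottom-row=1; cleared 0 line(s) (total 0); column heights now [3 3 3 1 3 2], max=3
Drop 4: L rot2 at col 3 lands with bottom-row=2; cleared 0 line(s) (total 0); column heights now [3 3 3 4 4 4], max=4

Answer: ......
......
......
......
......
...###
#####.
.##.##
.###.#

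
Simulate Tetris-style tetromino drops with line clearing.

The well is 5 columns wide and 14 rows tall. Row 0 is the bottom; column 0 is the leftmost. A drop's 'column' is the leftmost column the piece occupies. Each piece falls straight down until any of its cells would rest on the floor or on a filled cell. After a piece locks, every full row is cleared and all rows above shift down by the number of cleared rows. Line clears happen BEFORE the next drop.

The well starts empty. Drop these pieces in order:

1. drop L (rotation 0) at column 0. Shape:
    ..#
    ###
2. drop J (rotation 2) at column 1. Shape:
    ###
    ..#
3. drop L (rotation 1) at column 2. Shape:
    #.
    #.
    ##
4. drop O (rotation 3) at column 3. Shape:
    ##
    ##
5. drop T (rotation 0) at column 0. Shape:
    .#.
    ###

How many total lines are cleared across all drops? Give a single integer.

Drop 1: L rot0 at col 0 lands with bottom-row=0; cleared 0 line(s) (total 0); column heights now [1 1 2 0 0], max=2
Drop 2: J rot2 at col 1 lands with bottom-row=1; cleared 0 line(s) (total 0); column heights now [1 3 3 3 0], max=3
Drop 3: L rot1 at col 2 lands with bottom-row=3; cleared 0 line(s) (total 0); column heights now [1 3 6 4 0], max=6
Drop 4: O rot3 at col 3 lands with bottom-row=4; cleared 0 line(s) (total 0); column heights now [1 3 6 6 6], max=6
Drop 5: T rot0 at col 0 lands with bottom-row=6; cleared 0 line(s) (total 0); column heights now [7 8 7 6 6], max=8

Answer: 0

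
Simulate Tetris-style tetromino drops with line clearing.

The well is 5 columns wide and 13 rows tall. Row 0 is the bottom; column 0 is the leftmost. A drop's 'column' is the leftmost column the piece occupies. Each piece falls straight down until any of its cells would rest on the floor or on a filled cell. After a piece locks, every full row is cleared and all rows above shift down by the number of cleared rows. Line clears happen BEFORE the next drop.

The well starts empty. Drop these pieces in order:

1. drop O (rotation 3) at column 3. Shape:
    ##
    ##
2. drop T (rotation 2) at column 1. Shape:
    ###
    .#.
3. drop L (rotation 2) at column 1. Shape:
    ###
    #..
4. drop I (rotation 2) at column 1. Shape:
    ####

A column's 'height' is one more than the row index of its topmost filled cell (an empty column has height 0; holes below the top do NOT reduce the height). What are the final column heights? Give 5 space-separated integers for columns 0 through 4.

Drop 1: O rot3 at col 3 lands with bottom-row=0; cleared 0 line(s) (total 0); column heights now [0 0 0 2 2], max=2
Drop 2: T rot2 at col 1 lands with bottom-row=1; cleared 0 line(s) (total 0); column heights now [0 3 3 3 2], max=3
Drop 3: L rot2 at col 1 lands with bottom-row=3; cleared 0 line(s) (total 0); column heights now [0 5 5 5 2], max=5
Drop 4: I rot2 at col 1 lands with bottom-row=5; cleared 0 line(s) (total 0); column heights now [0 6 6 6 6], max=6

Answer: 0 6 6 6 6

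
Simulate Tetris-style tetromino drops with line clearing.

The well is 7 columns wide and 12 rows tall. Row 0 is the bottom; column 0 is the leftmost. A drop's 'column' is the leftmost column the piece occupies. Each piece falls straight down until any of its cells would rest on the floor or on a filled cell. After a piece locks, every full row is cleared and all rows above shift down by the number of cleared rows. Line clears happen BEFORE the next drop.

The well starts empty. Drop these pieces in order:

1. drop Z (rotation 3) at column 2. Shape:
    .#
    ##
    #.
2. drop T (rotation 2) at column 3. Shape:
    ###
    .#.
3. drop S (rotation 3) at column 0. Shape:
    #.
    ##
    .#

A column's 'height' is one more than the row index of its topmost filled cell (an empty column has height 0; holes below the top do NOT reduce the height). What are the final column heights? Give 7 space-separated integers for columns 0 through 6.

Drop 1: Z rot3 at col 2 lands with bottom-row=0; cleared 0 line(s) (total 0); column heights now [0 0 2 3 0 0 0], max=3
Drop 2: T rot2 at col 3 lands with bottom-row=2; cleared 0 line(s) (total 0); column heights now [0 0 2 4 4 4 0], max=4
Drop 3: S rot3 at col 0 lands with bottom-row=0; cleared 0 line(s) (total 0); column heights now [3 2 2 4 4 4 0], max=4

Answer: 3 2 2 4 4 4 0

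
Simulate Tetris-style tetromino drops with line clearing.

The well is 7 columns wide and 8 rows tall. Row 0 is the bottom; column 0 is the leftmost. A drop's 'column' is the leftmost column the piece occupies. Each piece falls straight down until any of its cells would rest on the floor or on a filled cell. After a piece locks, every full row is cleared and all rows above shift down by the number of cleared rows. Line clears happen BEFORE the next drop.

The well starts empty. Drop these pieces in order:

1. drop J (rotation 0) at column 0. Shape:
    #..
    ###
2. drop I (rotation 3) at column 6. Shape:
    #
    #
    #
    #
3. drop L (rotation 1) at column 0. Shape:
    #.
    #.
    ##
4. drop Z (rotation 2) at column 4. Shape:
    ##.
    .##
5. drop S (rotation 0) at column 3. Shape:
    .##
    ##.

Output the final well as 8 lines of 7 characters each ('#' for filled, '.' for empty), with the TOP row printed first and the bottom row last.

Answer: ....##.
...##..
....##.
#....##
#.....#
##....#
#.....#
###...#

Derivation:
Drop 1: J rot0 at col 0 lands with bottom-row=0; cleared 0 line(s) (total 0); column heights now [2 1 1 0 0 0 0], max=2
Drop 2: I rot3 at col 6 lands with bottom-row=0; cleared 0 line(s) (total 0); column heights now [2 1 1 0 0 0 4], max=4
Drop 3: L rot1 at col 0 lands with bottom-row=2; cleared 0 line(s) (total 0); column heights now [5 3 1 0 0 0 4], max=5
Drop 4: Z rot2 at col 4 lands with bottom-row=4; cleared 0 line(s) (total 0); column heights now [5 3 1 0 6 6 5], max=6
Drop 5: S rot0 at col 3 lands with bottom-row=6; cleared 0 line(s) (total 0); column heights now [5 3 1 7 8 8 5], max=8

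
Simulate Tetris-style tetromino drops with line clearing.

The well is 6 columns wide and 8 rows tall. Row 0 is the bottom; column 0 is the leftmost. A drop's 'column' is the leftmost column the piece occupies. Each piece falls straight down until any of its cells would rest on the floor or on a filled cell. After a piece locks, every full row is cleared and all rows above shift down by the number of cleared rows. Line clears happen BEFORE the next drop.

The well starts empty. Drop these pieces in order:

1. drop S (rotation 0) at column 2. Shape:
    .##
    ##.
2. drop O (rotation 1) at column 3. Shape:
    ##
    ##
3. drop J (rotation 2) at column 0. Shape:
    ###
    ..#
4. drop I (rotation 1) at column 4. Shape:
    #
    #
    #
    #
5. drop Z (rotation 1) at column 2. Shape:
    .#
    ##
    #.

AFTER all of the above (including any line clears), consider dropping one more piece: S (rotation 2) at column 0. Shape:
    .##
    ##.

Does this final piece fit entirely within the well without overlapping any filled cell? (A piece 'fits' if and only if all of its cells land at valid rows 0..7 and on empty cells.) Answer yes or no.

Answer: yes

Derivation:
Drop 1: S rot0 at col 2 lands with bottom-row=0; cleared 0 line(s) (total 0); column heights now [0 0 1 2 2 0], max=2
Drop 2: O rot1 at col 3 lands with bottom-row=2; cleared 0 line(s) (total 0); column heights now [0 0 1 4 4 0], max=4
Drop 3: J rot2 at col 0 lands with bottom-row=1; cleared 0 line(s) (total 0); column heights now [3 3 3 4 4 0], max=4
Drop 4: I rot1 at col 4 lands with bottom-row=4; cleared 0 line(s) (total 0); column heights now [3 3 3 4 8 0], max=8
Drop 5: Z rot1 at col 2 lands with bottom-row=3; cleared 0 line(s) (total 0); column heights now [3 3 5 6 8 0], max=8
Test piece S rot2 at col 0 (width 3): heights before test = [3 3 5 6 8 0]; fits = True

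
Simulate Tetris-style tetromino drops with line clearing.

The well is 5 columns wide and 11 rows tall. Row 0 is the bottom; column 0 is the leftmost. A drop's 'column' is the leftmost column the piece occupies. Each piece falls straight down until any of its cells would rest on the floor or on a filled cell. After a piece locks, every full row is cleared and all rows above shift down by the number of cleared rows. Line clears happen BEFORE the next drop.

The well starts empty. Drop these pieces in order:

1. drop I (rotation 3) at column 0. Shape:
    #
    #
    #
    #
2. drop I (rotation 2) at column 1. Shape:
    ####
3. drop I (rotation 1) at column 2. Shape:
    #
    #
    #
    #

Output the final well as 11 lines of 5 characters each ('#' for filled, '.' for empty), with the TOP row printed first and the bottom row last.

Drop 1: I rot3 at col 0 lands with bottom-row=0; cleared 0 line(s) (total 0); column heights now [4 0 0 0 0], max=4
Drop 2: I rot2 at col 1 lands with bottom-row=0; cleared 1 line(s) (total 1); column heights now [3 0 0 0 0], max=3
Drop 3: I rot1 at col 2 lands with bottom-row=0; cleared 0 line(s) (total 1); column heights now [3 0 4 0 0], max=4

Answer: .....
.....
.....
.....
.....
.....
.....
..#..
#.#..
#.#..
#.#..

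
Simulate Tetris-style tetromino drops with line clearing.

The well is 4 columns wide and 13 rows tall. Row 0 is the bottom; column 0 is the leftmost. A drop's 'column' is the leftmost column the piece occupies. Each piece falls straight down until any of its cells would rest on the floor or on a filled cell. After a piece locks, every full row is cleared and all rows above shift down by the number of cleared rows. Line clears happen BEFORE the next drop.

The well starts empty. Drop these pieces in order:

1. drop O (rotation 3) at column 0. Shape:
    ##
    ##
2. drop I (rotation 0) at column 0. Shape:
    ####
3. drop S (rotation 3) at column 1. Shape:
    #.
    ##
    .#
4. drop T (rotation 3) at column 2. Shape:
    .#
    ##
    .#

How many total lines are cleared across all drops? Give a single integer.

Drop 1: O rot3 at col 0 lands with bottom-row=0; cleared 0 line(s) (total 0); column heights now [2 2 0 0], max=2
Drop 2: I rot0 at col 0 lands with bottom-row=2; cleared 1 line(s) (total 1); column heights now [2 2 0 0], max=2
Drop 3: S rot3 at col 1 lands with bottom-row=1; cleared 0 line(s) (total 1); column heights now [2 4 3 0], max=4
Drop 4: T rot3 at col 2 lands with bottom-row=2; cleared 0 line(s) (total 1); column heights now [2 4 4 5], max=5

Answer: 1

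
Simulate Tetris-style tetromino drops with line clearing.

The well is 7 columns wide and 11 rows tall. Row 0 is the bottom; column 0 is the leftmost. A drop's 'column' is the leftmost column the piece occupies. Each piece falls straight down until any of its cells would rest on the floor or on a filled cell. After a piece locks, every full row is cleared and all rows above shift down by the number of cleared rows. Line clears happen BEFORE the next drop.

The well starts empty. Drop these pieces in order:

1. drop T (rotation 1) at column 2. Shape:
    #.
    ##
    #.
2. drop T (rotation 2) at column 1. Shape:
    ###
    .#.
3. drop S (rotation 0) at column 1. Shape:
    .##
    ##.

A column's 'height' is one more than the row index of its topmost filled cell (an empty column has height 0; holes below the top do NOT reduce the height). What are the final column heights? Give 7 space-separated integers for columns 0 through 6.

Answer: 0 6 7 7 0 0 0

Derivation:
Drop 1: T rot1 at col 2 lands with bottom-row=0; cleared 0 line(s) (total 0); column heights now [0 0 3 2 0 0 0], max=3
Drop 2: T rot2 at col 1 lands with bottom-row=3; cleared 0 line(s) (total 0); column heights now [0 5 5 5 0 0 0], max=5
Drop 3: S rot0 at col 1 lands with bottom-row=5; cleared 0 line(s) (total 0); column heights now [0 6 7 7 0 0 0], max=7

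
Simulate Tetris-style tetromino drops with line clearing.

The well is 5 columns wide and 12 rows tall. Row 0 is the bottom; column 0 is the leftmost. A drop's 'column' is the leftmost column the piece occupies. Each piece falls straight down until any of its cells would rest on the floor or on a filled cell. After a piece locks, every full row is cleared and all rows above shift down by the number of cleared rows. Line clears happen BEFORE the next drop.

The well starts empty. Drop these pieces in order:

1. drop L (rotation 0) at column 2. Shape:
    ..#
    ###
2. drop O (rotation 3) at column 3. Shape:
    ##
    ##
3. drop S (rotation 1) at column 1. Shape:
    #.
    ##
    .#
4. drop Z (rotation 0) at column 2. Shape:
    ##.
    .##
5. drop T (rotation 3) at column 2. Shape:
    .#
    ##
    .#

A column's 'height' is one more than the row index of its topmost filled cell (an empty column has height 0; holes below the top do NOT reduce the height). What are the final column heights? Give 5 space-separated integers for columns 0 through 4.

Answer: 0 4 8 9 5

Derivation:
Drop 1: L rot0 at col 2 lands with bottom-row=0; cleared 0 line(s) (total 0); column heights now [0 0 1 1 2], max=2
Drop 2: O rot3 at col 3 lands with bottom-row=2; cleared 0 line(s) (total 0); column heights now [0 0 1 4 4], max=4
Drop 3: S rot1 at col 1 lands with bottom-row=1; cleared 0 line(s) (total 0); column heights now [0 4 3 4 4], max=4
Drop 4: Z rot0 at col 2 lands with bottom-row=4; cleared 0 line(s) (total 0); column heights now [0 4 6 6 5], max=6
Drop 5: T rot3 at col 2 lands with bottom-row=6; cleared 0 line(s) (total 0); column heights now [0 4 8 9 5], max=9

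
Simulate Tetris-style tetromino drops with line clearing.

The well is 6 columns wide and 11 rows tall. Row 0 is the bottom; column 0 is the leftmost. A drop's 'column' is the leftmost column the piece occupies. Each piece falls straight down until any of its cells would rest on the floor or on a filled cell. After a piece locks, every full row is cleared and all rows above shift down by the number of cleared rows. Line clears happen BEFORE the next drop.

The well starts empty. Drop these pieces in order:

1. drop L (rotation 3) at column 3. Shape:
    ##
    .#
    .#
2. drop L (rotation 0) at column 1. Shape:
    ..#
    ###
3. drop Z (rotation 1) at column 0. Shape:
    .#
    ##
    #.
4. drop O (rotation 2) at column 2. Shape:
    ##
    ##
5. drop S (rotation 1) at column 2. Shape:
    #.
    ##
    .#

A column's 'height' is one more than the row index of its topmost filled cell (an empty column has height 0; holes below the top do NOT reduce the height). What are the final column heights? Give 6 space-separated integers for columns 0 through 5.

Answer: 5 6 10 9 3 0

Derivation:
Drop 1: L rot3 at col 3 lands with bottom-row=0; cleared 0 line(s) (total 0); column heights now [0 0 0 3 3 0], max=3
Drop 2: L rot0 at col 1 lands with bottom-row=3; cleared 0 line(s) (total 0); column heights now [0 4 4 5 3 0], max=5
Drop 3: Z rot1 at col 0 lands with bottom-row=3; cleared 0 line(s) (total 0); column heights now [5 6 4 5 3 0], max=6
Drop 4: O rot2 at col 2 lands with bottom-row=5; cleared 0 line(s) (total 0); column heights now [5 6 7 7 3 0], max=7
Drop 5: S rot1 at col 2 lands with bottom-row=7; cleared 0 line(s) (total 0); column heights now [5 6 10 9 3 0], max=10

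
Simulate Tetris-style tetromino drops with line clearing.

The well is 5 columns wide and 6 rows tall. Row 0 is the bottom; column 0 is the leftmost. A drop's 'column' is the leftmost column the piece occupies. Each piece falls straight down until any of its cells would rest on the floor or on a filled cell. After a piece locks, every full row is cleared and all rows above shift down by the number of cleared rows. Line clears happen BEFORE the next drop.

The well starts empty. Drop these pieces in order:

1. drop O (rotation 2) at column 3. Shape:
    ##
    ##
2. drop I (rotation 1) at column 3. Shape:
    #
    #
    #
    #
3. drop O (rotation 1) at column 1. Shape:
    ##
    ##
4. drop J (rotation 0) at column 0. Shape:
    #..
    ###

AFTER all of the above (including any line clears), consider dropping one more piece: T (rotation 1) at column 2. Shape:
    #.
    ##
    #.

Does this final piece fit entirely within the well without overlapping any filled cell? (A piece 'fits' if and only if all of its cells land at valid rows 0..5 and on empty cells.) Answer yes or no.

Drop 1: O rot2 at col 3 lands with bottom-row=0; cleared 0 line(s) (total 0); column heights now [0 0 0 2 2], max=2
Drop 2: I rot1 at col 3 lands with bottom-row=2; cleared 0 line(s) (total 0); column heights now [0 0 0 6 2], max=6
Drop 3: O rot1 at col 1 lands with bottom-row=0; cleared 0 line(s) (total 0); column heights now [0 2 2 6 2], max=6
Drop 4: J rot0 at col 0 lands with bottom-row=2; cleared 0 line(s) (total 0); column heights now [4 3 3 6 2], max=6
Test piece T rot1 at col 2 (width 2): heights before test = [4 3 3 6 2]; fits = False

Answer: no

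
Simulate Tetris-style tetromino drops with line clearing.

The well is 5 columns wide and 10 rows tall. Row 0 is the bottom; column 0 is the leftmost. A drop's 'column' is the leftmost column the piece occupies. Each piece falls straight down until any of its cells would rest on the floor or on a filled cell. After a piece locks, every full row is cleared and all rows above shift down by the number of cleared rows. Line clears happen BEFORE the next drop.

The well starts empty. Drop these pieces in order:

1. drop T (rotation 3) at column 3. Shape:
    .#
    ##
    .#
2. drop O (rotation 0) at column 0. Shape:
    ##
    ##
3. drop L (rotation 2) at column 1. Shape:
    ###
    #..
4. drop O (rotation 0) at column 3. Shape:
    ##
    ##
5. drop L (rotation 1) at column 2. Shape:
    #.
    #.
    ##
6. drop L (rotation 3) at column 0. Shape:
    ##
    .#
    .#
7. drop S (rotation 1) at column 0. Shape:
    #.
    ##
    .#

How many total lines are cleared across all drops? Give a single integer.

Answer: 0

Derivation:
Drop 1: T rot3 at col 3 lands with bottom-row=0; cleared 0 line(s) (total 0); column heights now [0 0 0 2 3], max=3
Drop 2: O rot0 at col 0 lands with bottom-row=0; cleared 0 line(s) (total 0); column heights now [2 2 0 2 3], max=3
Drop 3: L rot2 at col 1 lands with bottom-row=2; cleared 0 line(s) (total 0); column heights now [2 4 4 4 3], max=4
Drop 4: O rot0 at col 3 lands with bottom-row=4; cleared 0 line(s) (total 0); column heights now [2 4 4 6 6], max=6
Drop 5: L rot1 at col 2 lands with bottom-row=6; cleared 0 line(s) (total 0); column heights now [2 4 9 7 6], max=9
Drop 6: L rot3 at col 0 lands with bottom-row=4; cleared 0 line(s) (total 0); column heights now [7 7 9 7 6], max=9
Drop 7: S rot1 at col 0 lands with bottom-row=7; cleared 0 line(s) (total 0); column heights now [10 9 9 7 6], max=10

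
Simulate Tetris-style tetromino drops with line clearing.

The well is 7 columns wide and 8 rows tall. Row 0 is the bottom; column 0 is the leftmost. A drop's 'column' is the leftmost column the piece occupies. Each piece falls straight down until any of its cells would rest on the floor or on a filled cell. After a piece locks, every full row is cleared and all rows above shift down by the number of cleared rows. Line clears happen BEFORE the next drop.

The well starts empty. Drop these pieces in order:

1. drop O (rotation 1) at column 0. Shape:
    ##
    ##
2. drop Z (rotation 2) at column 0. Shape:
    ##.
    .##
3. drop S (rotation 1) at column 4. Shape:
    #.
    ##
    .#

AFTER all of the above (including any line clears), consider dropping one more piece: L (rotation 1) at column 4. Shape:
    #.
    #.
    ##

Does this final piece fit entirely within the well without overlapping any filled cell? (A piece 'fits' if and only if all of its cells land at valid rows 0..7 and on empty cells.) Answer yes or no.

Answer: yes

Derivation:
Drop 1: O rot1 at col 0 lands with bottom-row=0; cleared 0 line(s) (total 0); column heights now [2 2 0 0 0 0 0], max=2
Drop 2: Z rot2 at col 0 lands with bottom-row=2; cleared 0 line(s) (total 0); column heights now [4 4 3 0 0 0 0], max=4
Drop 3: S rot1 at col 4 lands with bottom-row=0; cleared 0 line(s) (total 0); column heights now [4 4 3 0 3 2 0], max=4
Test piece L rot1 at col 4 (width 2): heights before test = [4 4 3 0 3 2 0]; fits = True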